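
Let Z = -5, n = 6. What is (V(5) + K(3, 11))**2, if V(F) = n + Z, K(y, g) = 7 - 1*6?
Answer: 4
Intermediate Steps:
K(y, g) = 1 (K(y, g) = 7 - 6 = 1)
V(F) = 1 (V(F) = 6 - 5 = 1)
(V(5) + K(3, 11))**2 = (1 + 1)**2 = 2**2 = 4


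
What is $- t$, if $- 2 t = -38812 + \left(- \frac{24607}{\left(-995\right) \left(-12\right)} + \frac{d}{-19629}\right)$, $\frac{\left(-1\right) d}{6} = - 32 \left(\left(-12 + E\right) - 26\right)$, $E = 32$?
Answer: $- \frac{112306762803}{5786920} \approx -19407.0$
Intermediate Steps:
$d = -1152$ ($d = - 6 \left(- 32 \left(\left(-12 + 32\right) - 26\right)\right) = - 6 \left(- 32 \left(20 - 26\right)\right) = - 6 \left(\left(-32\right) \left(-6\right)\right) = \left(-6\right) 192 = -1152$)
$t = \frac{112306762803}{5786920}$ ($t = - \frac{-38812 - \left(- \frac{128}{2181} + \frac{24607}{11940}\right)}{2} = - \frac{-38812 + \left(\left(-24607\right) \frac{1}{11940} + \frac{128}{2181}\right)}{2} = - \frac{-38812 + \left(- \frac{24607}{11940} + \frac{128}{2181}\right)}{2} = - \frac{-38812 - \frac{5793283}{2893460}}{2} = \left(- \frac{1}{2}\right) \left(- \frac{112306762803}{2893460}\right) = \frac{112306762803}{5786920} \approx 19407.0$)
$- t = \left(-1\right) \frac{112306762803}{5786920} = - \frac{112306762803}{5786920}$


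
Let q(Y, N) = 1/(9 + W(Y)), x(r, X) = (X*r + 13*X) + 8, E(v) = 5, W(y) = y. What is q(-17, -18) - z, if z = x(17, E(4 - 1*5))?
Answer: -1265/8 ≈ -158.13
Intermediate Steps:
x(r, X) = 8 + 13*X + X*r (x(r, X) = (13*X + X*r) + 8 = 8 + 13*X + X*r)
q(Y, N) = 1/(9 + Y)
z = 158 (z = 8 + 13*5 + 5*17 = 8 + 65 + 85 = 158)
q(-17, -18) - z = 1/(9 - 17) - 1*158 = 1/(-8) - 158 = -⅛ - 158 = -1265/8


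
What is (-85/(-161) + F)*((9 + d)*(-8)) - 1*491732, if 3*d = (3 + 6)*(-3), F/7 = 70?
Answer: -491732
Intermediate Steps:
F = 490 (F = 7*70 = 490)
d = -9 (d = ((3 + 6)*(-3))/3 = (9*(-3))/3 = (⅓)*(-27) = -9)
(-85/(-161) + F)*((9 + d)*(-8)) - 1*491732 = (-85/(-161) + 490)*((9 - 9)*(-8)) - 1*491732 = (-85*(-1/161) + 490)*(0*(-8)) - 491732 = (85/161 + 490)*0 - 491732 = (78975/161)*0 - 491732 = 0 - 491732 = -491732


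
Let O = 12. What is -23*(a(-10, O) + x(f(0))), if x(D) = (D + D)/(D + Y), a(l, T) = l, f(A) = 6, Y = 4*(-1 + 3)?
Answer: 1472/7 ≈ 210.29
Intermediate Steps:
Y = 8 (Y = 4*2 = 8)
x(D) = 2*D/(8 + D) (x(D) = (D + D)/(D + 8) = (2*D)/(8 + D) = 2*D/(8 + D))
-23*(a(-10, O) + x(f(0))) = -23*(-10 + 2*6/(8 + 6)) = -23*(-10 + 2*6/14) = -23*(-10 + 2*6*(1/14)) = -23*(-10 + 6/7) = -23*(-64/7) = 1472/7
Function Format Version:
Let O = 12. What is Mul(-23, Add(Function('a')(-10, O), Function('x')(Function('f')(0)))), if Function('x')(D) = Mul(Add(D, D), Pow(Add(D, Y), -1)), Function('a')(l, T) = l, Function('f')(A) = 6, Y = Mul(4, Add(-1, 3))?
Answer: Rational(1472, 7) ≈ 210.29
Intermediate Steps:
Y = 8 (Y = Mul(4, 2) = 8)
Function('x')(D) = Mul(2, D, Pow(Add(8, D), -1)) (Function('x')(D) = Mul(Add(D, D), Pow(Add(D, 8), -1)) = Mul(Mul(2, D), Pow(Add(8, D), -1)) = Mul(2, D, Pow(Add(8, D), -1)))
Mul(-23, Add(Function('a')(-10, O), Function('x')(Function('f')(0)))) = Mul(-23, Add(-10, Mul(2, 6, Pow(Add(8, 6), -1)))) = Mul(-23, Add(-10, Mul(2, 6, Pow(14, -1)))) = Mul(-23, Add(-10, Mul(2, 6, Rational(1, 14)))) = Mul(-23, Add(-10, Rational(6, 7))) = Mul(-23, Rational(-64, 7)) = Rational(1472, 7)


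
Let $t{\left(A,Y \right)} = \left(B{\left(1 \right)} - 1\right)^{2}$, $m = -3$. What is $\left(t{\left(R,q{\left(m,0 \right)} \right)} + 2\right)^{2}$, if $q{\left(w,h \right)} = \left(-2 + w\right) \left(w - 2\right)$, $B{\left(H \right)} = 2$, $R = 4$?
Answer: $9$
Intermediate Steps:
$q{\left(w,h \right)} = \left(-2 + w\right)^{2}$ ($q{\left(w,h \right)} = \left(-2 + w\right) \left(-2 + w\right) = \left(-2 + w\right)^{2}$)
$t{\left(A,Y \right)} = 1$ ($t{\left(A,Y \right)} = \left(2 - 1\right)^{2} = 1^{2} = 1$)
$\left(t{\left(R,q{\left(m,0 \right)} \right)} + 2\right)^{2} = \left(1 + 2\right)^{2} = 3^{2} = 9$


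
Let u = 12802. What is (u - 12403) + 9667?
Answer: 10066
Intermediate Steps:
(u - 12403) + 9667 = (12802 - 12403) + 9667 = 399 + 9667 = 10066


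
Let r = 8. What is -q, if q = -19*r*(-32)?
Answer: -4864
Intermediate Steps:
q = 4864 (q = -19*8*(-32) = -152*(-32) = 4864)
-q = -1*4864 = -4864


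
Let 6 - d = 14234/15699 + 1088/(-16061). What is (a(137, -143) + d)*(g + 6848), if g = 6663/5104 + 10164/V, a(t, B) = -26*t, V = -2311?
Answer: -36204033762249721247527/1487048684364408 ≈ -2.4346e+7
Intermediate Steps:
g = -36478863/11795344 (g = 6663/5104 + 10164/(-2311) = 6663*(1/5104) + 10164*(-1/2311) = 6663/5104 - 10164/2311 = -36478863/11795344 ≈ -3.0926)
d = 1301318072/252141639 (d = 6 - (14234/15699 + 1088/(-16061)) = 6 - (14234*(1/15699) + 1088*(-1/16061)) = 6 - (14234/15699 - 1088/16061) = 6 - 1*211531762/252141639 = 6 - 211531762/252141639 = 1301318072/252141639 ≈ 5.1611)
(a(137, -143) + d)*(g + 6848) = (-26*137 + 1301318072/252141639)*(-36478863/11795344 + 6848) = (-3562 + 1301318072/252141639)*(80738036849/11795344) = -896827200046/252141639*80738036849/11795344 = -36204033762249721247527/1487048684364408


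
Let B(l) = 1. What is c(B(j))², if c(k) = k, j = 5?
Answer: 1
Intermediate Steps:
c(B(j))² = 1² = 1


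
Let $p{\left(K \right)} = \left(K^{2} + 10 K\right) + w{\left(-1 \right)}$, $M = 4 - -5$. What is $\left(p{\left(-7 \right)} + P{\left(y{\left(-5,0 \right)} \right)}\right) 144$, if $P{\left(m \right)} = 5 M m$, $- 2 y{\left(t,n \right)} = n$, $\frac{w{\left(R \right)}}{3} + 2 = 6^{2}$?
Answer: $11664$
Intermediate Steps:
$w{\left(R \right)} = 102$ ($w{\left(R \right)} = -6 + 3 \cdot 6^{2} = -6 + 3 \cdot 36 = -6 + 108 = 102$)
$y{\left(t,n \right)} = - \frac{n}{2}$
$M = 9$ ($M = 4 + 5 = 9$)
$P{\left(m \right)} = 45 m$ ($P{\left(m \right)} = 5 \cdot 9 m = 45 m$)
$p{\left(K \right)} = 102 + K^{2} + 10 K$ ($p{\left(K \right)} = \left(K^{2} + 10 K\right) + 102 = 102 + K^{2} + 10 K$)
$\left(p{\left(-7 \right)} + P{\left(y{\left(-5,0 \right)} \right)}\right) 144 = \left(\left(102 + \left(-7\right)^{2} + 10 \left(-7\right)\right) + 45 \left(\left(- \frac{1}{2}\right) 0\right)\right) 144 = \left(\left(102 + 49 - 70\right) + 45 \cdot 0\right) 144 = \left(81 + 0\right) 144 = 81 \cdot 144 = 11664$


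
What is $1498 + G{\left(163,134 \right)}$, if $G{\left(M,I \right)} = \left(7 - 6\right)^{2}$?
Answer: $1499$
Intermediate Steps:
$G{\left(M,I \right)} = 1$ ($G{\left(M,I \right)} = 1^{2} = 1$)
$1498 + G{\left(163,134 \right)} = 1498 + 1 = 1499$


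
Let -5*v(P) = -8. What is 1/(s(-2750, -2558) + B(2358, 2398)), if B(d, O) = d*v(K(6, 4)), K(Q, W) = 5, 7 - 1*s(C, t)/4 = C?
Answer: 5/74004 ≈ 6.7564e-5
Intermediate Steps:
s(C, t) = 28 - 4*C
v(P) = 8/5 (v(P) = -1/5*(-8) = 8/5)
B(d, O) = 8*d/5 (B(d, O) = d*(8/5) = 8*d/5)
1/(s(-2750, -2558) + B(2358, 2398)) = 1/((28 - 4*(-2750)) + (8/5)*2358) = 1/((28 + 11000) + 18864/5) = 1/(11028 + 18864/5) = 1/(74004/5) = 5/74004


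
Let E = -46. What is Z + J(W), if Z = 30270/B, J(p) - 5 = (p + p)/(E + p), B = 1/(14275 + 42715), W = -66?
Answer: 48302444573/28 ≈ 1.7251e+9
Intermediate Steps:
B = 1/56990 ≈ 1.7547e-5
J(p) = 5 + 2*p/(-46 + p) (J(p) = 5 + (p + p)/(-46 + p) = 5 + (2*p)/(-46 + p) = 5 + 2*p/(-46 + p))
Z = 1725087300 (Z = 30270/(1/56990) = 30270*56990 = 1725087300)
Z + J(W) = 1725087300 + (-230 + 7*(-66))/(-46 - 66) = 1725087300 + (-230 - 462)/(-112) = 1725087300 - 1/112*(-692) = 1725087300 + 173/28 = 48302444573/28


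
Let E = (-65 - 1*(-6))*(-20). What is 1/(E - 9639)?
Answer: -1/8459 ≈ -0.00011822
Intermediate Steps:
E = 1180 (E = (-65 + 6)*(-20) = -59*(-20) = 1180)
1/(E - 9639) = 1/(1180 - 9639) = 1/(-8459) = -1/8459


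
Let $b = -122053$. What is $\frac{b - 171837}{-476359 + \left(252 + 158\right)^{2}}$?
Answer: $\frac{293890}{308259} \approx 0.95339$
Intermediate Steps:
$\frac{b - 171837}{-476359 + \left(252 + 158\right)^{2}} = \frac{-122053 - 171837}{-476359 + \left(252 + 158\right)^{2}} = \frac{-122053 - 171837}{-476359 + 410^{2}} = - \frac{293890}{-476359 + 168100} = - \frac{293890}{-308259} = \left(-293890\right) \left(- \frac{1}{308259}\right) = \frac{293890}{308259}$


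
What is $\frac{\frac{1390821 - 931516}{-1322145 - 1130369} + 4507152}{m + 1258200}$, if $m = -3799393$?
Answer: $- \frac{11053852920823}{6232311409202} \approx -1.7736$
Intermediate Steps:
$\frac{\frac{1390821 - 931516}{-1322145 - 1130369} + 4507152}{m + 1258200} = \frac{\frac{1390821 - 931516}{-1322145 - 1130369} + 4507152}{-3799393 + 1258200} = \frac{\frac{459305}{-2452514} + 4507152}{-2541193} = \left(459305 \left(- \frac{1}{2452514}\right) + 4507152\right) \left(- \frac{1}{2541193}\right) = \left(- \frac{459305}{2452514} + 4507152\right) \left(- \frac{1}{2541193}\right) = \frac{11053852920823}{2452514} \left(- \frac{1}{2541193}\right) = - \frac{11053852920823}{6232311409202}$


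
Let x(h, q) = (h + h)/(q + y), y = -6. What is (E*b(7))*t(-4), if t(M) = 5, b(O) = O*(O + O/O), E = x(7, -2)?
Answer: -490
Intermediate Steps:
x(h, q) = 2*h/(-6 + q) (x(h, q) = (h + h)/(q - 6) = (2*h)/(-6 + q) = 2*h/(-6 + q))
E = -7/4 (E = 2*7/(-6 - 2) = 2*7/(-8) = 2*7*(-⅛) = -7/4 ≈ -1.7500)
b(O) = O*(1 + O) (b(O) = O*(O + 1) = O*(1 + O))
(E*b(7))*t(-4) = -49*(1 + 7)/4*5 = -49*8/4*5 = -7/4*56*5 = -98*5 = -490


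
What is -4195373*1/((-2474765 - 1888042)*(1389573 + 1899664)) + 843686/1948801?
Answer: 1729594374224042921/3995127298423049637 ≈ 0.43293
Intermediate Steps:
-4195373*1/((-2474765 - 1888042)*(1389573 + 1899664)) + 843686/1948801 = -4195373/(3289237*(-4362807)) + 843686*(1/1948801) = -4195373/(-14350306208259) + 843686/1948801 = -4195373*(-1/14350306208259) + 843686/1948801 = 599339/2050043744037 + 843686/1948801 = 1729594374224042921/3995127298423049637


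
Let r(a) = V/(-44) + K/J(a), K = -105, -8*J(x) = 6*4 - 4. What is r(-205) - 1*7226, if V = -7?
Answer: -316089/44 ≈ -7183.8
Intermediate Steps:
J(x) = -5/2 (J(x) = -(6*4 - 4)/8 = -(24 - 4)/8 = -⅛*20 = -5/2)
r(a) = 1855/44 (r(a) = -7/(-44) - 105/(-5/2) = -7*(-1/44) - 105*(-⅖) = 7/44 + 42 = 1855/44)
r(-205) - 1*7226 = 1855/44 - 1*7226 = 1855/44 - 7226 = -316089/44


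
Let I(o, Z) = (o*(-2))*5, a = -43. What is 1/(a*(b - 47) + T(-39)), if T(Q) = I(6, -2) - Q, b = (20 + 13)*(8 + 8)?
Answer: -1/20704 ≈ -4.8300e-5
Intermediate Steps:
b = 528 (b = 33*16 = 528)
I(o, Z) = -10*o (I(o, Z) = -2*o*5 = -10*o)
T(Q) = -60 - Q (T(Q) = -10*6 - Q = -60 - Q)
1/(a*(b - 47) + T(-39)) = 1/(-43*(528 - 47) + (-60 - 1*(-39))) = 1/(-43*481 + (-60 + 39)) = 1/(-20683 - 21) = 1/(-20704) = -1/20704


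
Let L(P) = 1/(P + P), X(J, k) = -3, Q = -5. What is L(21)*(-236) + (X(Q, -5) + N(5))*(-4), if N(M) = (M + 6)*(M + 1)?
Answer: -5410/21 ≈ -257.62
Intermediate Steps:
N(M) = (1 + M)*(6 + M) (N(M) = (6 + M)*(1 + M) = (1 + M)*(6 + M))
L(P) = 1/(2*P)
L(21)*(-236) + (X(Q, -5) + N(5))*(-4) = ((1/2)/21)*(-236) + (-3 + (6 + 5**2 + 7*5))*(-4) = ((1/2)*(1/21))*(-236) + (-3 + (6 + 25 + 35))*(-4) = (1/42)*(-236) + (-3 + 66)*(-4) = -118/21 + 63*(-4) = -118/21 - 252 = -5410/21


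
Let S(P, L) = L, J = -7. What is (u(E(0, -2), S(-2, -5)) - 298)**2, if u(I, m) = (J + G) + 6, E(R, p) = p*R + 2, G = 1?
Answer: 88804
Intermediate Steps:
E(R, p) = 2 + R*p (E(R, p) = R*p + 2 = 2 + R*p)
u(I, m) = 0 (u(I, m) = (-7 + 1) + 6 = -6 + 6 = 0)
(u(E(0, -2), S(-2, -5)) - 298)**2 = (0 - 298)**2 = (-298)**2 = 88804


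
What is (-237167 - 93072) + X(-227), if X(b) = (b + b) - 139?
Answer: -330832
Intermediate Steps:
X(b) = -139 + 2*b (X(b) = 2*b - 139 = -139 + 2*b)
(-237167 - 93072) + X(-227) = (-237167 - 93072) + (-139 + 2*(-227)) = -330239 + (-139 - 454) = -330239 - 593 = -330832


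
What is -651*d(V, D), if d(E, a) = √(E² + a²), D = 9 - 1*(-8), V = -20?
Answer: -651*√689 ≈ -17088.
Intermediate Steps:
D = 17 (D = 9 + 8 = 17)
-651*d(V, D) = -651*√((-20)² + 17²) = -651*√(400 + 289) = -651*√689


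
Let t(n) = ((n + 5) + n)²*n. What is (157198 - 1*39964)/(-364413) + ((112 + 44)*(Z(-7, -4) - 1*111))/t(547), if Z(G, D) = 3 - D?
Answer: -526929010530/1637793857413 ≈ -0.32173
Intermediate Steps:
t(n) = n*(5 + 2*n)² (t(n) = ((5 + n) + n)²*n = (5 + 2*n)²*n = n*(5 + 2*n)²)
(157198 - 1*39964)/(-364413) + ((112 + 44)*(Z(-7, -4) - 1*111))/t(547) = (157198 - 1*39964)/(-364413) + ((112 + 44)*((3 - 1*(-4)) - 1*111))/((547*(5 + 2*547)²)) = (157198 - 39964)*(-1/364413) + (156*((3 + 4) - 111))/((547*(5 + 1094)²)) = 117234*(-1/364413) + (156*(7 - 111))/((547*1099²)) = -39078/121471 + (156*(-104))/((547*1207801)) = -39078/121471 - 16224/660667147 = -526929010530/1637793857413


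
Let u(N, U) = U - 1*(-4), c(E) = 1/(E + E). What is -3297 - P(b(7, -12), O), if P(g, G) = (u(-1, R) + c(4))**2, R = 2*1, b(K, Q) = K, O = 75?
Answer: -213409/64 ≈ -3334.5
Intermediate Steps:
c(E) = 1/(2*E)
R = 2
u(N, U) = 4 + U (u(N, U) = U + 4 = 4 + U)
P(g, G) = 2401/64 (P(g, G) = ((4 + 2) + (1/2)/4)**2 = (6 + (1/2)*(1/4))**2 = (6 + 1/8)**2 = (49/8)**2 = 2401/64)
-3297 - P(b(7, -12), O) = -3297 - 1*2401/64 = -3297 - 2401/64 = -213409/64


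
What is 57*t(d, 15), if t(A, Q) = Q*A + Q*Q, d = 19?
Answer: 29070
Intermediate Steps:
t(A, Q) = Q² + A*Q (t(A, Q) = A*Q + Q² = Q² + A*Q)
57*t(d, 15) = 57*(15*(19 + 15)) = 57*(15*34) = 57*510 = 29070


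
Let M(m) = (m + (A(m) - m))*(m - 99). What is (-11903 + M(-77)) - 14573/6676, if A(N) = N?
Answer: 10994151/6676 ≈ 1646.8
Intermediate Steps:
M(m) = m*(-99 + m) (M(m) = (m + (m - m))*(m - 99) = (m + 0)*(-99 + m) = m*(-99 + m))
(-11903 + M(-77)) - 14573/6676 = (-11903 - 77*(-99 - 77)) - 14573/6676 = (-11903 - 77*(-176)) - 14573*1/6676 = (-11903 + 13552) - 14573/6676 = 1649 - 14573/6676 = 10994151/6676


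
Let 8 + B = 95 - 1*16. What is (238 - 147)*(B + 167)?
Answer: 21658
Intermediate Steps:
B = 71 (B = -8 + (95 - 1*16) = -8 + (95 - 16) = -8 + 79 = 71)
(238 - 147)*(B + 167) = (238 - 147)*(71 + 167) = 91*238 = 21658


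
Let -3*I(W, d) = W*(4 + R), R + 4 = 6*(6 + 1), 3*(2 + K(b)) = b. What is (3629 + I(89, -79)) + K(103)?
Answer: 7246/3 ≈ 2415.3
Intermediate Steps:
K(b) = -2 + b/3
R = 38 (R = -4 + 6*(6 + 1) = -4 + 6*7 = -4 + 42 = 38)
I(W, d) = -14*W (I(W, d) = -W*(4 + 38)/3 = -W*42/3 = -14*W)
(3629 + I(89, -79)) + K(103) = (3629 - 14*89) + (-2 + (⅓)*103) = (3629 - 1246) + (-2 + 103/3) = 2383 + 97/3 = 7246/3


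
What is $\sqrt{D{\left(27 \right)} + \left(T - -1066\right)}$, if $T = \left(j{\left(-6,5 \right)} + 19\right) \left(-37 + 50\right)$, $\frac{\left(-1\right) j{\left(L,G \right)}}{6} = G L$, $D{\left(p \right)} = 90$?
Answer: $\sqrt{3743} \approx 61.18$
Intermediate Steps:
$j{\left(L,G \right)} = - 6 G L$
$T = 2587$ ($T = \left(\left(-6\right) 5 \left(-6\right) + 19\right) \left(-37 + 50\right) = \left(180 + 19\right) 13 = 199 \cdot 13 = 2587$)
$\sqrt{D{\left(27 \right)} + \left(T - -1066\right)} = \sqrt{90 + \left(2587 - -1066\right)} = \sqrt{90 + \left(2587 + 1066\right)} = \sqrt{90 + 3653} = \sqrt{3743}$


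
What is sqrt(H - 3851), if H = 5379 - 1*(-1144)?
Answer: 4*sqrt(167) ≈ 51.691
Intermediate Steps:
H = 6523 (H = 5379 + 1144 = 6523)
sqrt(H - 3851) = sqrt(6523 - 3851) = sqrt(2672) = 4*sqrt(167)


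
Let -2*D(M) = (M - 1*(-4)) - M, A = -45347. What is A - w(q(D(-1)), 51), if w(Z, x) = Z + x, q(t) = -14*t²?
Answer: -45342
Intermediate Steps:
D(M) = -2 (D(M) = -((M - 1*(-4)) - M)/2 = -((M + 4) - M)/2 = -((4 + M) - M)/2 = -½*4 = -2)
A - w(q(D(-1)), 51) = -45347 - (-14*(-2)² + 51) = -45347 - (-14*4 + 51) = -45347 - (-56 + 51) = -45347 - 1*(-5) = -45347 + 5 = -45342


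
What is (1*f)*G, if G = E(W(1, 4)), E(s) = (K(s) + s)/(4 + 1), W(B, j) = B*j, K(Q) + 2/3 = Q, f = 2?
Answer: 44/15 ≈ 2.9333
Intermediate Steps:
K(Q) = -2/3 + Q
E(s) = -2/15 + 2*s/5 (E(s) = ((-2/3 + s) + s)/(4 + 1) = (-2/3 + 2*s)/5 = (-2/3 + 2*s)*(1/5) = -2/15 + 2*s/5)
G = 22/15 (G = -2/15 + 2*(1*4)/5 = -2/15 + (2/5)*4 = -2/15 + 8/5 = 22/15 ≈ 1.4667)
(1*f)*G = (1*2)*(22/15) = 2*(22/15) = 44/15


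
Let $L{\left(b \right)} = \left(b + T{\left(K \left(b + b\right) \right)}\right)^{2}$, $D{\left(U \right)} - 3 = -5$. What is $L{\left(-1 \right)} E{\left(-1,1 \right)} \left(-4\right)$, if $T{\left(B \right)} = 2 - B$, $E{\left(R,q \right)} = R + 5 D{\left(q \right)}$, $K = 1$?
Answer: $396$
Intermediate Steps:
$D{\left(U \right)} = -2$ ($D{\left(U \right)} = 3 - 5 = -2$)
$E{\left(R,q \right)} = -10 + R$ ($E{\left(R,q \right)} = R + 5 \left(-2\right) = R - 10 = -10 + R$)
$L{\left(b \right)} = \left(2 - b\right)^{2}$ ($L{\left(b \right)} = \left(b - \left(-2 + 1 \left(b + b\right)\right)\right)^{2} = \left(b - \left(-2 + 1 \cdot 2 b\right)\right)^{2} = \left(b - \left(-2 + 2 b\right)\right)^{2} = \left(2 - b\right)^{2}$)
$L{\left(-1 \right)} E{\left(-1,1 \right)} \left(-4\right) = \left(-2 - 1\right)^{2} \left(-10 - 1\right) \left(-4\right) = \left(-3\right)^{2} \left(-11\right) \left(-4\right) = 9 \left(-11\right) \left(-4\right) = \left(-99\right) \left(-4\right) = 396$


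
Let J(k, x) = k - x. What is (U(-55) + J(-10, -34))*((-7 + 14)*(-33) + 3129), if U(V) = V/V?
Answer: 72450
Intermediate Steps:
U(V) = 1
(U(-55) + J(-10, -34))*((-7 + 14)*(-33) + 3129) = (1 + (-10 - 1*(-34)))*((-7 + 14)*(-33) + 3129) = (1 + (-10 + 34))*(7*(-33) + 3129) = (1 + 24)*(-231 + 3129) = 25*2898 = 72450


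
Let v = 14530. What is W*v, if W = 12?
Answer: 174360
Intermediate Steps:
W*v = 12*14530 = 174360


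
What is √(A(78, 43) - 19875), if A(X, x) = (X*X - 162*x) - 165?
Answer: I*√20922 ≈ 144.64*I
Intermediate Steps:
A(X, x) = -165 + X² - 162*x (A(X, x) = (X² - 162*x) - 165 = -165 + X² - 162*x)
√(A(78, 43) - 19875) = √((-165 + 78² - 162*43) - 19875) = √((-165 + 6084 - 6966) - 19875) = √(-1047 - 19875) = √(-20922) = I*√20922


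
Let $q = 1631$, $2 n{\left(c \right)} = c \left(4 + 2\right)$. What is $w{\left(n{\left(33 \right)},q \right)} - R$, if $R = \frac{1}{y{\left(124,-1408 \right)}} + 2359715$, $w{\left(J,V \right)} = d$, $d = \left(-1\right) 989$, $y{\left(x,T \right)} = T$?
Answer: $- \frac{3323871231}{1408} \approx -2.3607 \cdot 10^{6}$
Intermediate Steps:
$n{\left(c \right)} = 3 c$ ($n{\left(c \right)} = \frac{c \left(4 + 2\right)}{2} = \frac{c 6}{2} = \frac{6 c}{2} = 3 c$)
$d = -989$
$w{\left(J,V \right)} = -989$
$R = \frac{3322478719}{1408}$ ($R = \frac{1}{-1408} + 2359715 = - \frac{1}{1408} + 2359715 = \frac{3322478719}{1408} \approx 2.3597 \cdot 10^{6}$)
$w{\left(n{\left(33 \right)},q \right)} - R = -989 - \frac{3322478719}{1408} = - \frac{3323871231}{1408}$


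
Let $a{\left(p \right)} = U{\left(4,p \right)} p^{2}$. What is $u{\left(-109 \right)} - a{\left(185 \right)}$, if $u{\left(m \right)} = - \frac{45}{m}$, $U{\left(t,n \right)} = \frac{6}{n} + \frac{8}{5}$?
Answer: $- \frac{6089785}{109} \approx -55870.0$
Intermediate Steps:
$U{\left(t,n \right)} = \frac{8}{5} + \frac{6}{n}$ ($U{\left(t,n \right)} = \frac{6}{n} + 8 \cdot \frac{1}{5} = \frac{6}{n} + \frac{8}{5} = \frac{8}{5} + \frac{6}{n}$)
$a{\left(p \right)} = p^{2} \left(\frac{8}{5} + \frac{6}{p}\right)$ ($a{\left(p \right)} = \left(\frac{8}{5} + \frac{6}{p}\right) p^{2} = p^{2} \left(\frac{8}{5} + \frac{6}{p}\right)$)
$u{\left(-109 \right)} - a{\left(185 \right)} = - \frac{45}{-109} - \frac{2}{5} \cdot 185 \left(15 + 4 \cdot 185\right) = \left(-45\right) \left(- \frac{1}{109}\right) - \frac{2}{5} \cdot 185 \left(15 + 740\right) = \frac{45}{109} - \frac{2}{5} \cdot 185 \cdot 755 = \frac{45}{109} - 55870 = - \frac{6089785}{109}$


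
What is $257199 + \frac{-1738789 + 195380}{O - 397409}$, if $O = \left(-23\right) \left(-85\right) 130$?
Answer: $\frac{36847614950}{143259} \approx 2.5721 \cdot 10^{5}$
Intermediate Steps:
$O = 254150$ ($O = 1955 \cdot 130 = 254150$)
$257199 + \frac{-1738789 + 195380}{O - 397409} = 257199 + \frac{-1738789 + 195380}{254150 - 397409} = 257199 - \frac{1543409}{-143259} = 257199 - - \frac{1543409}{143259} = 257199 + \frac{1543409}{143259} = \frac{36847614950}{143259}$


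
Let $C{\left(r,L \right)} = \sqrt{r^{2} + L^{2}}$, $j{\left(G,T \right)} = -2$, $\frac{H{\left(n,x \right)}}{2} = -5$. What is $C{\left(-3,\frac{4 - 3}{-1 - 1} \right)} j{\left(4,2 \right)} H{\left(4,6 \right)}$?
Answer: $10 \sqrt{37} \approx 60.828$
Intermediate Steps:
$H{\left(n,x \right)} = -10$ ($H{\left(n,x \right)} = 2 \left(-5\right) = -10$)
$C{\left(r,L \right)} = \sqrt{L^{2} + r^{2}}$
$C{\left(-3,\frac{4 - 3}{-1 - 1} \right)} j{\left(4,2 \right)} H{\left(4,6 \right)} = \sqrt{\left(\frac{4 - 3}{-1 - 1}\right)^{2} + \left(-3\right)^{2}} \left(-2\right) \left(-10\right) = \sqrt{\left(1 \frac{1}{-2}\right)^{2} + 9} \left(-2\right) \left(-10\right) = \sqrt{\left(1 \left(- \frac{1}{2}\right)\right)^{2} + 9} \left(-2\right) \left(-10\right) = \sqrt{\left(- \frac{1}{2}\right)^{2} + 9} \left(-2\right) \left(-10\right) = \sqrt{\frac{1}{4} + 9} \left(-2\right) \left(-10\right) = \sqrt{\frac{37}{4}} \left(-2\right) \left(-10\right) = \frac{\sqrt{37}}{2} \left(-2\right) \left(-10\right) = - \sqrt{37} \left(-10\right) = 10 \sqrt{37}$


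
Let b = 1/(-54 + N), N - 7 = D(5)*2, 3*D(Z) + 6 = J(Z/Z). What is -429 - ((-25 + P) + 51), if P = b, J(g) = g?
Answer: -68702/151 ≈ -454.98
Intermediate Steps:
D(Z) = -5/3 (D(Z) = -2 + (Z/Z)/3 = -2 + (⅓)*1 = -2 + ⅓ = -5/3)
N = 11/3 (N = 7 - 5/3*2 = 7 - 10/3 = 11/3 ≈ 3.6667)
b = -3/151 (b = 1/(-54 + 11/3) = 1/(-151/3) = -3/151 ≈ -0.019868)
P = -3/151 ≈ -0.019868
-429 - ((-25 + P) + 51) = -429 - ((-25 - 3/151) + 51) = -429 - (-3778/151 + 51) = -429 - 1*3923/151 = -429 - 3923/151 = -68702/151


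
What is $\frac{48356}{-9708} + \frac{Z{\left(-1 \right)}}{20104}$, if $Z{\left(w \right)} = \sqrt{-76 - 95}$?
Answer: $- \frac{12089}{2427} + \frac{3 i \sqrt{19}}{20104} \approx -4.981 + 0.00065045 i$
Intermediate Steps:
$Z{\left(w \right)} = 3 i \sqrt{19}$ ($Z{\left(w \right)} = \sqrt{-171} = 3 i \sqrt{19}$)
$\frac{48356}{-9708} + \frac{Z{\left(-1 \right)}}{20104} = \frac{48356}{-9708} + \frac{3 i \sqrt{19}}{20104} = 48356 \left(- \frac{1}{9708}\right) + 3 i \sqrt{19} \cdot \frac{1}{20104} = - \frac{12089}{2427} + \frac{3 i \sqrt{19}}{20104}$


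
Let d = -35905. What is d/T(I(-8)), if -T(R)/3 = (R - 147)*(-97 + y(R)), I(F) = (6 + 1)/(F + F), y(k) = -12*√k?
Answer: 3482785/4189584 - 35905*I*√7/1396528 ≈ 0.8313 - 0.068023*I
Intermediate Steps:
I(F) = 7/(2*F) (I(F) = 7/((2*F)) = 7*(1/(2*F)) = 7/(2*F))
T(R) = -3*(-147 + R)*(-97 - 12*√R) (T(R) = -3*(R - 147)*(-97 - 12*√R) = -3*(-147 + R)*(-97 - 12*√R))
d/T(I(-8)) = -35905/(-42777 - 5292*√14*(I*√2/4)/2 + 36*((7/2)/(-8))^(3/2) + 291*((7/2)/(-8))) = -35905/(-42777 - 5292*I*√7/4 + 36*((7/2)*(-⅛))^(3/2) + 291*((7/2)*(-⅛))) = -35905/(-42777 - 1323*I*√7 + 36*(-7/16)^(3/2) + 291*(-7/16)) = -35905/(-42777 - 1323*I*√7 + 36*(-7*I*√7/64) - 2037/16) = -35905/(-42777 - 1323*I*√7 - 63*I*√7/16 - 2037/16) = -35905/(-686469/16 - 21231*I*√7/16)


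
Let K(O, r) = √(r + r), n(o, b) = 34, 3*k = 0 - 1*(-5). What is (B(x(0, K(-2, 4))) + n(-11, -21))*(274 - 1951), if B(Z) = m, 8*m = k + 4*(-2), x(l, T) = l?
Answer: -445523/8 ≈ -55690.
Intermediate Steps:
k = 5/3 (k = (0 - 1*(-5))/3 = (0 + 5)/3 = (⅓)*5 = 5/3 ≈ 1.6667)
K(O, r) = √2*√r (K(O, r) = √(2*r) = √2*√r)
m = -19/24 (m = (5/3 + 4*(-2))/8 = (5/3 - 8)/8 = (⅛)*(-19/3) = -19/24 ≈ -0.79167)
B(Z) = -19/24
(B(x(0, K(-2, 4))) + n(-11, -21))*(274 - 1951) = (-19/24 + 34)*(274 - 1951) = (797/24)*(-1677) = -445523/8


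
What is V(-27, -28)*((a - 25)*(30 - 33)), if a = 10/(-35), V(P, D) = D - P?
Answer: -531/7 ≈ -75.857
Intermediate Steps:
a = -2/7 (a = 10*(-1/35) = -2/7 ≈ -0.28571)
V(-27, -28)*((a - 25)*(30 - 33)) = (-28 - 1*(-27))*((-2/7 - 25)*(30 - 33)) = (-28 + 27)*(-177/7*(-3)) = -1*531/7 = -531/7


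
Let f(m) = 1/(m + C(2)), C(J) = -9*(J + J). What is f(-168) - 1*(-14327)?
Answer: 2922707/204 ≈ 14327.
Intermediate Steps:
C(J) = -18*J
f(m) = 1/(-36 + m) (f(m) = 1/(m - 18*2) = 1/(m - 36) = 1/(-36 + m))
f(-168) - 1*(-14327) = 1/(-36 - 168) - 1*(-14327) = 1/(-204) + 14327 = -1/204 + 14327 = 2922707/204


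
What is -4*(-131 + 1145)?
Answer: -4056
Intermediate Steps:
-4*(-131 + 1145) = -4*1014 = -4056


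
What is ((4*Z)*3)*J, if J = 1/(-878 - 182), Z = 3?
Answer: -9/265 ≈ -0.033962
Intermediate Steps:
J = -1/1060 (J = 1/(-1060) = -1/1060 ≈ -0.00094340)
((4*Z)*3)*J = ((4*3)*3)*(-1/1060) = (12*3)*(-1/1060) = 36*(-1/1060) = -9/265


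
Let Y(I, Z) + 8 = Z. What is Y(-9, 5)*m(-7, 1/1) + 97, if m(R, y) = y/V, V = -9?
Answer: 292/3 ≈ 97.333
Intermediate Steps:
Y(I, Z) = -8 + Z
m(R, y) = -y/9 (m(R, y) = y/(-9) = y*(-⅑) = -y/9)
Y(-9, 5)*m(-7, 1/1) + 97 = (-8 + 5)*(-⅑/1) + 97 = -(-1)/3 + 97 = -3*(-⅑) + 97 = ⅓ + 97 = 292/3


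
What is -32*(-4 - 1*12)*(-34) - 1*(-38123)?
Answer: 20715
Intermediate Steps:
-32*(-4 - 1*12)*(-34) - 1*(-38123) = -32*(-4 - 12)*(-34) + 38123 = -32*(-16)*(-34) + 38123 = 512*(-34) + 38123 = -17408 + 38123 = 20715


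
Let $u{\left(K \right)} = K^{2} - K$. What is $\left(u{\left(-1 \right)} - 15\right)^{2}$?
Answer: $169$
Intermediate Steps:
$\left(u{\left(-1 \right)} - 15\right)^{2} = \left(- (-1 - 1) - 15\right)^{2} = \left(\left(-1\right) \left(-2\right) - 15\right)^{2} = \left(2 - 15\right)^{2} = \left(-13\right)^{2} = 169$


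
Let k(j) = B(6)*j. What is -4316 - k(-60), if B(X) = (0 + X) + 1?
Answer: -3896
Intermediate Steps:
B(X) = 1 + X (B(X) = X + 1 = 1 + X)
k(j) = 7*j (k(j) = (1 + 6)*j = 7*j)
-4316 - k(-60) = -4316 - 7*(-60) = -4316 - 1*(-420) = -4316 + 420 = -3896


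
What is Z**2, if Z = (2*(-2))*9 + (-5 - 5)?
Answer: 2116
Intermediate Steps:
Z = -46 (Z = -4*9 - 10 = -36 - 10 = -46)
Z**2 = (-46)**2 = 2116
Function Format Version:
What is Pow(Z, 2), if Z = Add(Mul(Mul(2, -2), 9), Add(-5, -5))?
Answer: 2116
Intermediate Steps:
Z = -46 (Z = Add(Mul(-4, 9), -10) = Add(-36, -10) = -46)
Pow(Z, 2) = Pow(-46, 2) = 2116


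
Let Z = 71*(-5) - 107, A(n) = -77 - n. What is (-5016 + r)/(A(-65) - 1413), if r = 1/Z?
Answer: 2317393/658350 ≈ 3.5200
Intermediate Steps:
Z = -462 (Z = -355 - 107 = -462)
r = -1/462 (r = 1/(-462) = -1/462 ≈ -0.0021645)
(-5016 + r)/(A(-65) - 1413) = (-5016 - 1/462)/((-77 - 1*(-65)) - 1413) = -2317393/(462*((-77 + 65) - 1413)) = -2317393/(462*(-12 - 1413)) = -2317393/462/(-1425) = -2317393/462*(-1/1425) = 2317393/658350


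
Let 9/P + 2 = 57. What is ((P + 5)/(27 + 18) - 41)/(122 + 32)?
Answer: -101191/381150 ≈ -0.26549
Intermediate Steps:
P = 9/55 (P = 9/(-2 + 57) = 9/55 ≈ 0.16364)
((P + 5)/(27 + 18) - 41)/(122 + 32) = ((9/55 + 5)/(27 + 18) - 41)/(122 + 32) = ((284/55)/45 - 41)/154 = ((284/55)*(1/45) - 41)/154 = (284/2475 - 41)/154 = (1/154)*(-101191/2475) = -101191/381150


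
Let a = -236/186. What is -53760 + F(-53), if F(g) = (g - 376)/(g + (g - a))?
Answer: -523582503/9740 ≈ -53756.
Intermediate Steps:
a = -118/93 (a = -236*1/186 = -118/93 ≈ -1.2688)
F(g) = (-376 + g)/(118/93 + 2*g) (F(g) = (g - 376)/(g + (g - 1*(-118/93))) = (-376 + g)/(g + (g + 118/93)) = (-376 + g)/(g + (118/93 + g)) = (-376 + g)/(118/93 + 2*g))
-53760 + F(-53) = -53760 + 93*(-376 - 53)/(2*(59 + 93*(-53))) = -53760 + (93/2)*(-429)/(59 - 4929) = -53760 + (93/2)*(-429)/(-4870) = -53760 + (93/2)*(-1/4870)*(-429) = -53760 + 39897/9740 = -523582503/9740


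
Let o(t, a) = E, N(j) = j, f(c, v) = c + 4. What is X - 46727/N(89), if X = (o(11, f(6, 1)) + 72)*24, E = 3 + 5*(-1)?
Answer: 102793/89 ≈ 1155.0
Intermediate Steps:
f(c, v) = 4 + c
E = -2 (E = 3 - 5 = -2)
o(t, a) = -2
X = 1680 (X = (-2 + 72)*24 = 70*24 = 1680)
X - 46727/N(89) = 1680 - 46727/89 = 102793/89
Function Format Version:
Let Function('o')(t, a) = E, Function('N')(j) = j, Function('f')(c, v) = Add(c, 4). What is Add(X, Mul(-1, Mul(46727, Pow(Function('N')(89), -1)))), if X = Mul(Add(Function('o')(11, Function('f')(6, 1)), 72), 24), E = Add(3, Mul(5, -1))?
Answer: Rational(102793, 89) ≈ 1155.0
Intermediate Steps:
Function('f')(c, v) = Add(4, c)
E = -2 (E = Add(3, -5) = -2)
Function('o')(t, a) = -2
X = 1680 (X = Mul(Add(-2, 72), 24) = Mul(70, 24) = 1680)
Add(X, Mul(-1, Mul(46727, Pow(Function('N')(89), -1)))) = Add(1680, Mul(-1, Mul(46727, Pow(89, -1)))) = Add(1680, Mul(-1, Mul(46727, Rational(1, 89)))) = Add(1680, Mul(-1, Rational(46727, 89))) = Add(1680, Rational(-46727, 89)) = Rational(102793, 89)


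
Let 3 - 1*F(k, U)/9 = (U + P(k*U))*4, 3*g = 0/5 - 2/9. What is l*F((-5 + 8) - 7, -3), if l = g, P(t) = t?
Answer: 22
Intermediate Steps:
g = -2/27 (g = (0/5 - 2/9)/3 = (0*(⅕) - 2*⅑)/3 = (0 - 2/9)/3 = (⅓)*(-2/9) = -2/27 ≈ -0.074074)
F(k, U) = 27 - 36*U - 36*U*k (F(k, U) = 27 - 9*(U + k*U)*4 = 27 - 9*(U + U*k)*4 = 27 - 9*(4*U + 4*U*k) = 27 + (-36*U - 36*U*k) = 27 - 36*U - 36*U*k)
l = -2/27 ≈ -0.074074
l*F((-5 + 8) - 7, -3) = -2*(27 - 36*(-3) - 36*(-3)*((-5 + 8) - 7))/27 = -2*(27 + 108 - 36*(-3)*(3 - 7))/27 = -2*(27 + 108 - 36*(-3)*(-4))/27 = -2*(27 + 108 - 432)/27 = -2/27*(-297) = 22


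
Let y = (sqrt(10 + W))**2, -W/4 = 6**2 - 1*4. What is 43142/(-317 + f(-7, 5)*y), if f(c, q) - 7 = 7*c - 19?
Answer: 43142/6881 ≈ 6.2697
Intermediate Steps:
f(c, q) = -12 + 7*c (f(c, q) = 7 + (7*c - 19) = 7 + (-19 + 7*c) = -12 + 7*c)
W = -128 (W = -4*(6**2 - 1*4) = -4*(36 - 4) = -4*32 = -128)
y = -118 (y = (sqrt(10 - 128))**2 = (sqrt(-118))**2 = (I*sqrt(118))**2 = -118)
43142/(-317 + f(-7, 5)*y) = 43142/(-317 + (-12 + 7*(-7))*(-118)) = 43142/(-317 + (-12 - 49)*(-118)) = 43142/(-317 - 61*(-118)) = 43142/(-317 + 7198) = 43142/6881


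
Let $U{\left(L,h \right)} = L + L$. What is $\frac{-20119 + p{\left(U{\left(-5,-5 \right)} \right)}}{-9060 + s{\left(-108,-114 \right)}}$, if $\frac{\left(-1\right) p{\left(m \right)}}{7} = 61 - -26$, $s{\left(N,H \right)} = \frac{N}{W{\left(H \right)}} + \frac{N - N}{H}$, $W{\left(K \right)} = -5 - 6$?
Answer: $\frac{28501}{12444} \approx 2.2903$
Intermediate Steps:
$W{\left(K \right)} = -11$ ($W{\left(K \right)} = -5 - 6 = -11$)
$s{\left(N,H \right)} = - \frac{N}{11}$ ($s{\left(N,H \right)} = \frac{N}{-11} + \frac{N - N}{H} = N \left(- \frac{1}{11}\right) + \frac{0}{H} = - \frac{N}{11} + 0 = - \frac{N}{11}$)
$U{\left(L,h \right)} = 2 L$
$p{\left(m \right)} = -609$ ($p{\left(m \right)} = - 7 \left(61 - -26\right) = - 7 \left(61 + 26\right) = \left(-7\right) 87 = -609$)
$\frac{-20119 + p{\left(U{\left(-5,-5 \right)} \right)}}{-9060 + s{\left(-108,-114 \right)}} = \frac{-20119 - 609}{-9060 - - \frac{108}{11}} = - \frac{20728}{-9060 + \frac{108}{11}} = - \frac{20728}{- \frac{99552}{11}} = \left(-20728\right) \left(- \frac{11}{99552}\right) = \frac{28501}{12444}$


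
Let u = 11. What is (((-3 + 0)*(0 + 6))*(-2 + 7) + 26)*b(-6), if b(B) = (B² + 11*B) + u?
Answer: 1216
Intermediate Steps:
b(B) = 11 + B² + 11*B (b(B) = (B² + 11*B) + 11 = 11 + B² + 11*B)
(((-3 + 0)*(0 + 6))*(-2 + 7) + 26)*b(-6) = (((-3 + 0)*(0 + 6))*(-2 + 7) + 26)*(11 + (-6)² + 11*(-6)) = (-3*6*5 + 26)*(11 + 36 - 66) = (-18*5 + 26)*(-19) = (-90 + 26)*(-19) = -64*(-19) = 1216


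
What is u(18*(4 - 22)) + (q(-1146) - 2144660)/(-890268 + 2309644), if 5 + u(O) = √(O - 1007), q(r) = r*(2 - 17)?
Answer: -4612175/709688 + 11*I*√11 ≈ -6.4989 + 36.483*I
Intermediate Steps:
q(r) = -15*r (q(r) = r*(-15) = -15*r)
u(O) = -5 + √(-1007 + O) (u(O) = -5 + √(O - 1007) = -5 + √(-1007 + O))
u(18*(4 - 22)) + (q(-1146) - 2144660)/(-890268 + 2309644) = (-5 + √(-1007 + 18*(4 - 22))) + (-15*(-1146) - 2144660)/(-890268 + 2309644) = (-5 + √(-1007 + 18*(-18))) + (17190 - 2144660)/1419376 = (-5 + √(-1007 - 324)) - 2127470*1/1419376 = (-5 + √(-1331)) - 1063735/709688 = (-5 + 11*I*√11) - 1063735/709688 = -4612175/709688 + 11*I*√11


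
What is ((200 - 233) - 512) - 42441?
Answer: -42986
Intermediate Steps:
((200 - 233) - 512) - 42441 = (-33 - 512) - 42441 = -545 - 42441 = -42986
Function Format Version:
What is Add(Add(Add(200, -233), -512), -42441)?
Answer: -42986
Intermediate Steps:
Add(Add(Add(200, -233), -512), -42441) = Add(Add(-33, -512), -42441) = Add(-545, -42441) = -42986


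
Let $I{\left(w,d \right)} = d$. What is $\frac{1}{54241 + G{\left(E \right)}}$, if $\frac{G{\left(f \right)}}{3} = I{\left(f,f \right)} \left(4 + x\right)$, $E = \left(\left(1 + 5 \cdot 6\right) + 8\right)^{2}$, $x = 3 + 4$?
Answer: $\frac{1}{104434} \approx 9.5754 \cdot 10^{-6}$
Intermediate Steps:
$x = 7$
$E = 1521$ ($E = \left(\left(1 + 30\right) + 8\right)^{2} = \left(31 + 8\right)^{2} = 39^{2} = 1521$)
$G{\left(f \right)} = 33 f$ ($G{\left(f \right)} = 3 f \left(4 + 7\right) = 3 f 11 = 3 \cdot 11 f = 33 f$)
$\frac{1}{54241 + G{\left(E \right)}} = \frac{1}{54241 + 33 \cdot 1521} = \frac{1}{54241 + 50193} = \frac{1}{104434}$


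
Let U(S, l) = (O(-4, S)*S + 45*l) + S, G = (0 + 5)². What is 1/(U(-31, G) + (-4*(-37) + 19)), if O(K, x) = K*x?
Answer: -1/2583 ≈ -0.00038715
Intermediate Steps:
G = 25 (G = 5² = 25)
U(S, l) = S - 4*S² + 45*l (U(S, l) = ((-4*S)*S + 45*l) + S = (-4*S² + 45*l) + S = S - 4*S² + 45*l)
1/(U(-31, G) + (-4*(-37) + 19)) = 1/((-31 - 4*(-31)² + 45*25) + (-4*(-37) + 19)) = 1/((-31 - 4*961 + 1125) + (148 + 19)) = 1/((-31 - 3844 + 1125) + 167) = 1/(-2750 + 167) = 1/(-2583) = -1/2583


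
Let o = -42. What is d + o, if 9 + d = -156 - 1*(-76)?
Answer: -131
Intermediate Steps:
d = -89 (d = -9 + (-156 - 1*(-76)) = -9 + (-156 + 76) = -9 - 80 = -89)
d + o = -89 - 42 = -131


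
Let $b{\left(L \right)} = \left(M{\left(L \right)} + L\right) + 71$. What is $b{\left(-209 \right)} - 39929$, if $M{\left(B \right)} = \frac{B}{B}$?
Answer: $-40066$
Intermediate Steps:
$M{\left(B \right)} = 1$
$b{\left(L \right)} = 72 + L$ ($b{\left(L \right)} = \left(1 + L\right) + 71 = 72 + L$)
$b{\left(-209 \right)} - 39929 = \left(72 - 209\right) - 39929 = -137 - 39929 = -40066$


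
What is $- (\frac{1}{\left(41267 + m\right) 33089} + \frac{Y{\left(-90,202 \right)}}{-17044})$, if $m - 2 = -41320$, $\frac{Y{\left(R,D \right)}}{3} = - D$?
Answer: $- \frac{511315795}{14381207358} \approx -0.035554$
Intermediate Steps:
$Y{\left(R,D \right)} = - 3 D$ ($Y{\left(R,D \right)} = 3 \left(- D\right) = - 3 D$)
$m = -41318$ ($m = 2 - 41320 = -41318$)
$- (\frac{1}{\left(41267 + m\right) 33089} + \frac{Y{\left(-90,202 \right)}}{-17044}) = - (\frac{1}{\left(41267 - 41318\right) 33089} + \frac{\left(-3\right) 202}{-17044}) = - (\frac{1}{-51} \cdot \frac{1}{33089} - - \frac{303}{8522}) = - (\left(- \frac{1}{51}\right) \frac{1}{33089} + \frac{303}{8522}) = - (- \frac{1}{1687539} + \frac{303}{8522}) = \left(-1\right) \frac{511315795}{14381207358} = - \frac{511315795}{14381207358}$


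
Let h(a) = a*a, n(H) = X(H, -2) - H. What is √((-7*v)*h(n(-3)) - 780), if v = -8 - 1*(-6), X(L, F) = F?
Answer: I*√766 ≈ 27.677*I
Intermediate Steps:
v = -2 (v = -8 + 6 = -2)
n(H) = -2 - H
h(a) = a²
√((-7*v)*h(n(-3)) - 780) = √((-7*(-2))*(-2 - 1*(-3))² - 780) = √(14*(-2 + 3)² - 780) = √(14*1² - 780) = √(14*1 - 780) = √(14 - 780) = √(-766) = I*√766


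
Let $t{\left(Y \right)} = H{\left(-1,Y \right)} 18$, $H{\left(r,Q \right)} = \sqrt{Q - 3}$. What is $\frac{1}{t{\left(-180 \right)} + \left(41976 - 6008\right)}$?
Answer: $\frac{8992}{323439079} - \frac{9 i \sqrt{183}}{646878158} \approx 2.7801 \cdot 10^{-5} - 1.8821 \cdot 10^{-7} i$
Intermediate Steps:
$H{\left(r,Q \right)} = \sqrt{-3 + Q}$
$t{\left(Y \right)} = 18 \sqrt{-3 + Y}$ ($t{\left(Y \right)} = \sqrt{-3 + Y} 18 = 18 \sqrt{-3 + Y}$)
$\frac{1}{t{\left(-180 \right)} + \left(41976 - 6008\right)} = \frac{1}{18 \sqrt{-3 - 180} + \left(41976 - 6008\right)} = \frac{1}{18 \sqrt{-183} + 35968} = \frac{1}{18 i \sqrt{183} + 35968} = \frac{1}{35968 + 18 i \sqrt{183}}$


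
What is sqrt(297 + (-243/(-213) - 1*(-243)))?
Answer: 3*sqrt(303099)/71 ≈ 23.262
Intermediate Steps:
sqrt(297 + (-243/(-213) - 1*(-243))) = sqrt(297 + (-243*(-1/213) + 243)) = sqrt(297 + (81/71 + 243)) = sqrt(297 + 17334/71) = sqrt(38421/71) = 3*sqrt(303099)/71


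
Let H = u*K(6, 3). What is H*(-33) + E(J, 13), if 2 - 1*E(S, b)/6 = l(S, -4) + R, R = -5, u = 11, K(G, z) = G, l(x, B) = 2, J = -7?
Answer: -2148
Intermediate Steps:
H = 66 (H = 11*6 = 66)
E(S, b) = 30 (E(S, b) = 12 - 6*(2 - 5) = 12 - 6*(-3) = 12 + 18 = 30)
H*(-33) + E(J, 13) = 66*(-33) + 30 = -2178 + 30 = -2148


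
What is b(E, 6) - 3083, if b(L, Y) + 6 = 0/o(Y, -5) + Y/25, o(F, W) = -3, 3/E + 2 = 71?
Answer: -77219/25 ≈ -3088.8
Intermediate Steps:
E = 1/23 (E = 3/(-2 + 71) = 3/69 = 3*(1/69) = 1/23 ≈ 0.043478)
b(L, Y) = -6 + Y/25 (b(L, Y) = -6 + (0/(-3) + Y/25) = -6 + (0*(-1/3) + Y*(1/25)) = -6 + (0 + Y/25) = -6 + Y/25)
b(E, 6) - 3083 = (-6 + (1/25)*6) - 3083 = (-6 + 6/25) - 3083 = -144/25 - 3083 = -77219/25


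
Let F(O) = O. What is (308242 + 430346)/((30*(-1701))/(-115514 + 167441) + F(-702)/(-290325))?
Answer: -103099405057775/136841037 ≈ -7.5343e+5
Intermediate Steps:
(308242 + 430346)/((30*(-1701))/(-115514 + 167441) + F(-702)/(-290325)) = (308242 + 430346)/((30*(-1701))/(-115514 + 167441) - 702/(-290325)) = 738588/(-51030/51927 - 702*(-1/290325)) = 738588/(-51030*1/51927 + 234/96775) = 738588/(-17010/17309 + 234/96775) = 738588/(-1642092444/1675078475) = 738588*(-1675078475/1642092444) = -103099405057775/136841037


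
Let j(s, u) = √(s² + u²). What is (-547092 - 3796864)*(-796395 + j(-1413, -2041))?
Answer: 3459504838620 - 3410005460*√10 ≈ 3.4487e+12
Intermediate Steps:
(-547092 - 3796864)*(-796395 + j(-1413, -2041)) = (-547092 - 3796864)*(-796395 + √((-1413)² + (-2041)²)) = -4343956*(-796395 + √(1996569 + 4165681)) = -4343956*(-796395 + √6162250) = -4343956*(-796395 + 785*√10) = 3459504838620 - 3410005460*√10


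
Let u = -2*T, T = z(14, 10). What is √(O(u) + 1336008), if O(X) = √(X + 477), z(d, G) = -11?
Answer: √(1336008 + √499) ≈ 1155.9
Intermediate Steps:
T = -11
u = 22 (u = -2*(-11) = 22)
O(X) = √(477 + X)
√(O(u) + 1336008) = √(√(477 + 22) + 1336008) = √(√499 + 1336008) = √(1336008 + √499)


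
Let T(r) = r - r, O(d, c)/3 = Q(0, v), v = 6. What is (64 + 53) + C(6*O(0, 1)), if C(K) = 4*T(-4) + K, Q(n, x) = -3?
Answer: 63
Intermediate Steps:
O(d, c) = -9 (O(d, c) = 3*(-3) = -9)
T(r) = 0
C(K) = K (C(K) = 4*0 + K = 0 + K = K)
(64 + 53) + C(6*O(0, 1)) = (64 + 53) + 6*(-9) = 117 - 54 = 63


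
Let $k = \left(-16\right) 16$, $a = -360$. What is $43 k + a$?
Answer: $-11368$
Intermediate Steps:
$k = -256$
$43 k + a = 43 \left(-256\right) - 360 = -11008 - 360 = -11368$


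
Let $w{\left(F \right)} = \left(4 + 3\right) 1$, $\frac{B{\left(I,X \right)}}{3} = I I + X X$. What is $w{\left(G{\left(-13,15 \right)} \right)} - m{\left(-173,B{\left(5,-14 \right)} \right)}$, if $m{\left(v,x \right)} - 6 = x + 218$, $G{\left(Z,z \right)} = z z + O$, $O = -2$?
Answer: $-880$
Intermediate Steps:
$B{\left(I,X \right)} = 3 I^{2} + 3 X^{2}$ ($B{\left(I,X \right)} = 3 \left(I I + X X\right) = 3 \left(I^{2} + X^{2}\right) = 3 I^{2} + 3 X^{2}$)
$G{\left(Z,z \right)} = -2 + z^{2}$ ($G{\left(Z,z \right)} = z z - 2 = z^{2} - 2 = -2 + z^{2}$)
$m{\left(v,x \right)} = 224 + x$ ($m{\left(v,x \right)} = 6 + \left(x + 218\right) = 6 + \left(218 + x\right) = 224 + x$)
$w{\left(F \right)} = 7$ ($w{\left(F \right)} = 7 \cdot 1 = 7$)
$w{\left(G{\left(-13,15 \right)} \right)} - m{\left(-173,B{\left(5,-14 \right)} \right)} = 7 - \left(224 + \left(3 \cdot 5^{2} + 3 \left(-14\right)^{2}\right)\right) = 7 - \left(224 + \left(3 \cdot 25 + 3 \cdot 196\right)\right) = 7 - \left(224 + \left(75 + 588\right)\right) = 7 - \left(224 + 663\right) = 7 - 887 = -880$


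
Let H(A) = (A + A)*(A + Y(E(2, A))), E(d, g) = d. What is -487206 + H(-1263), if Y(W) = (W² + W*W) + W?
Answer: 2677872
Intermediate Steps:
Y(W) = W + 2*W² (Y(W) = (W² + W²) + W = 2*W² + W = W + 2*W²)
H(A) = 2*A*(10 + A) (H(A) = (A + A)*(A + 2*(1 + 2*2)) = (2*A)*(A + 2*(1 + 4)) = (2*A)*(A + 2*5) = (2*A)*(A + 10) = (2*A)*(10 + A) = 2*A*(10 + A))
-487206 + H(-1263) = -487206 + 2*(-1263)*(10 - 1263) = -487206 + 2*(-1263)*(-1253) = -487206 + 3165078 = 2677872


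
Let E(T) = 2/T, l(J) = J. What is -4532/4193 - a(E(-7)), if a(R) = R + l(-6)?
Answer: 21824/4193 ≈ 5.2049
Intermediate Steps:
a(R) = -6 + R (a(R) = R - 6 = -6 + R)
-4532/4193 - a(E(-7)) = -4532/4193 - (-6 + 2/(-7)) = -4532*1/4193 - (-6 + 2*(-1/7)) = -4532/4193 - (-6 - 2/7) = -4532/4193 - 1*(-44/7) = -4532/4193 + 44/7 = 21824/4193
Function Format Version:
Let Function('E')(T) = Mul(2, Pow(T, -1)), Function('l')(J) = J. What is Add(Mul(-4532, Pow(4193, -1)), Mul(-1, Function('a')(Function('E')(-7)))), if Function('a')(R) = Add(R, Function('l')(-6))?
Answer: Rational(21824, 4193) ≈ 5.2049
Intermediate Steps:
Function('a')(R) = Add(-6, R) (Function('a')(R) = Add(R, -6) = Add(-6, R))
Add(Mul(-4532, Pow(4193, -1)), Mul(-1, Function('a')(Function('E')(-7)))) = Add(Mul(-4532, Pow(4193, -1)), Mul(-1, Add(-6, Mul(2, Pow(-7, -1))))) = Add(Mul(-4532, Rational(1, 4193)), Mul(-1, Add(-6, Mul(2, Rational(-1, 7))))) = Add(Rational(-4532, 4193), Mul(-1, Add(-6, Rational(-2, 7)))) = Add(Rational(-4532, 4193), Mul(-1, Rational(-44, 7))) = Add(Rational(-4532, 4193), Rational(44, 7)) = Rational(21824, 4193)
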